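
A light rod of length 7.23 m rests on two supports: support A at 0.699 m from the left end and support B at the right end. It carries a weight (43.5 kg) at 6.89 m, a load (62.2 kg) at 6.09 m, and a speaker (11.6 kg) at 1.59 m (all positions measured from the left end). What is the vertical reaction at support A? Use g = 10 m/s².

Taking torques about support B:
Weight: 43.5 × 10 = 435 N down at 6.89 m → arm 0.34 m, τ = 435 × 0.34 = 147.9 N·m counterclockwise.
Load: 62.2 × 10 = 622 N down at 6.09 m → arm 1.14 m, τ = 622 × 1.14 = 709.1 N·m counterclockwise.
Speaker: 11.6 × 10 = 116 N down at 1.59 m → arm 5.64 m, τ = 116 × 5.64 = 654.2 N·m counterclockwise.
Net load moment about support B = 1511 N·m counterclockwise.
Reaction R at support A is upward at 0.699 m, arm 6.531 m → moment R × 6.531 clockwise.
Στ = 0 ⇒ R × 6.531 = 1511 ⇒ R = 231 N.

R_A ≈ 231 N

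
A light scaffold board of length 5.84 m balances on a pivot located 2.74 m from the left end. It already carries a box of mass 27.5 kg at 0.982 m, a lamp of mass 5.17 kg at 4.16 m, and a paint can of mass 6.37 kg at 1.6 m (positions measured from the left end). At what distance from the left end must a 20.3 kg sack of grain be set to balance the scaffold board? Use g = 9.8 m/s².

Sum moments about the pivot (at 2.74 m from the left end) (the support reaction has zero arm there).
Box: 27.5 × 9.8 = 269.5 N down at 0.982 m → arm 1.758 m, τ = 269.5 × 1.758 = 473.8 N·m counterclockwise.
Lamp: 5.17 × 9.8 = 50.67 N down at 4.16 m → arm 1.42 m, τ = 50.67 × 1.42 = 71.95 N·m clockwise.
Paint can: 6.37 × 9.8 = 62.43 N down at 1.6 m → arm 1.14 m, τ = 62.43 × 1.14 = 71.17 N·m counterclockwise.
Net moment of existing loads = 473 N·m counterclockwise.
The sack of grain weighs 20.3 × 9.8 = 198.9 N and must supply an equal clockwise moment, so its lever arm about the pivot is 473 / 198.9 = 2.38 m.
That puts it at 2.74 + 2.38 = 5.12 m from the left end.

x ≈ 5.12 m from the left end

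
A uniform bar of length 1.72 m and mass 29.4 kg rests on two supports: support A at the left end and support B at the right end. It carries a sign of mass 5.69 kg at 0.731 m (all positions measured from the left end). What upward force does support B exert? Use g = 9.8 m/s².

About support A:
Beam weight: 29.4 × 9.8 = 288.1 N down at 0.86 m → arm 0.86 m, τ = 288.1 × 0.86 = 247.8 N·m clockwise.
Sign: 5.69 × 9.8 = 55.76 N down at 0.731 m → arm 0.731 m, τ = 55.76 × 0.731 = 40.76 N·m clockwise.
Net load moment about support A = 288.6 N·m clockwise.
Reaction R at support B is upward at 1.72 m, arm 1.72 m → moment R × 1.72 counterclockwise.
Setting net torque to zero: R × 1.72 = 288.6 → R = 168 N.

R_B ≈ 168 N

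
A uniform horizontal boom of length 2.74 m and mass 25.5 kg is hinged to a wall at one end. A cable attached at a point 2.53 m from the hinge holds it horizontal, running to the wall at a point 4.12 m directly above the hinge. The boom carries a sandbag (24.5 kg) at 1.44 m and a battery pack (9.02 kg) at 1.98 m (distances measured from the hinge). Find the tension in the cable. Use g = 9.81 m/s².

T ≈ 401 N

Taking torques about the hinge:
Beam weight: 25.5 × 9.81 = 250.2 N down at 1.37 m → arm 1.37 m, τ = 250.2 × 1.37 = 342.8 N·m clockwise.
Sandbag: 24.5 × 9.81 = 240.3 N down at 1.44 m → arm 1.44 m, τ = 240.3 × 1.44 = 346 N·m clockwise.
Battery pack: 9.02 × 9.81 = 88.49 N down at 1.98 m → arm 1.98 m, τ = 88.49 × 1.98 = 175.2 N·m clockwise.
Total clockwise load moment = 864 N·m.
The cable tension T acts at 2.53 m; only its component perpendicular to the boom, T sinθ, produces torque. sinθ = h/√(h²+d²) = 4.12/√(4.12²+2.53²) = 0.8522.
Balancing moments: T × 2.53 × 0.8522 = 864, giving T = 864 / 2.156 = 401 N.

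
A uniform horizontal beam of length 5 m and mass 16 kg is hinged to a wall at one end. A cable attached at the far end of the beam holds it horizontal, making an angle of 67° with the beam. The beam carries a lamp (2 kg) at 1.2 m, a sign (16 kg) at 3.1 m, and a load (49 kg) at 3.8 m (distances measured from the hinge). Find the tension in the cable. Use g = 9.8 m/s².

Choose the hinge as the axis so the unknown hinge reaction has zero arm there.
Beam weight: 16 × 9.8 = 156.8 N down at 2.5 m → arm 2.5 m, τ = 156.8 × 2.5 = 392 N·m clockwise.
Lamp: 2 × 9.8 = 19.6 N down at 1.2 m → arm 1.2 m, τ = 19.6 × 1.2 = 23.52 N·m clockwise.
Sign: 16 × 9.8 = 156.8 N down at 3.1 m → arm 3.1 m, τ = 156.8 × 3.1 = 486.1 N·m clockwise.
Load: 49 × 9.8 = 480.2 N down at 3.8 m → arm 3.8 m, τ = 480.2 × 3.8 = 1825 N·m clockwise.
Total clockwise load moment = 2727 N·m.
The cable tension T acts at 5 m; only its component perpendicular to the beam, T sinθ, produces torque. sin 67° = 0.9205.
Setting net torque to zero: T × 5 × 0.9205 = 2727 → T = 2727 / 4.603 = 592 N.

T ≈ 592 N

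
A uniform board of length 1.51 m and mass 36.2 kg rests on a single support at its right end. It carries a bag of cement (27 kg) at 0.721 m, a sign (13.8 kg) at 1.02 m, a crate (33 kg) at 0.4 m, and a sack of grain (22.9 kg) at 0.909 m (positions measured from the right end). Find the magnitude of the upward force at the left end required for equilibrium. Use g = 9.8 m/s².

F ≈ 616 N

Take moments about the right end.
Beam weight: 36.2 × 9.8 = 354.8 N down at 0.755 m → arm 0.755 m, τ = 354.8 × 0.755 = 267.9 N·m counterclockwise.
Bag of cement: 27 × 9.8 = 264.6 N down at 0.721 m → arm 0.721 m, τ = 264.6 × 0.721 = 190.8 N·m counterclockwise.
Sign: 13.8 × 9.8 = 135.2 N down at 1.02 m → arm 1.02 m, τ = 135.2 × 1.02 = 137.9 N·m counterclockwise.
Crate: 33 × 9.8 = 323.4 N down at 0.4 m → arm 0.4 m, τ = 323.4 × 0.4 = 129.4 N·m counterclockwise.
Sack of grain: 22.9 × 9.8 = 224.4 N down at 0.909 m → arm 0.909 m, τ = 224.4 × 0.909 = 204 N·m counterclockwise.
Net moment of the loads = 930 N·m counterclockwise.
The upward force F acts at the left end, arm 1.51 m, giving F × 1.51 clockwise.
Setting net torque to zero: F × 1.51 = 930 → F = 930 / 1.51 = 616 N.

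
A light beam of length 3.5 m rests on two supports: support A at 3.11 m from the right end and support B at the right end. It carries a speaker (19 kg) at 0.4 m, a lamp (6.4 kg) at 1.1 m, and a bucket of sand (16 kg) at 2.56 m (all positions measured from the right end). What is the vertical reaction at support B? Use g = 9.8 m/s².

Take moments about support A.
Speaker: 19 × 9.8 = 186.2 N down at 0.4 m → arm 2.71 m, τ = 186.2 × 2.71 = 504.6 N·m clockwise.
Lamp: 6.4 × 9.8 = 62.72 N down at 1.1 m → arm 2.01 m, τ = 62.72 × 2.01 = 126.1 N·m clockwise.
Bucket of sand: 16 × 9.8 = 156.8 N down at 2.56 m → arm 0.55 m, τ = 156.8 × 0.55 = 86.24 N·m clockwise.
Net load moment about support A = 716.9 N·m clockwise.
Reaction R at support B is upward at 0 m, arm 3.11 m → moment R × 3.11 counterclockwise.
Balancing moments: R × 3.11 = 716.9, giving R = 231 N.

R_B ≈ 231 N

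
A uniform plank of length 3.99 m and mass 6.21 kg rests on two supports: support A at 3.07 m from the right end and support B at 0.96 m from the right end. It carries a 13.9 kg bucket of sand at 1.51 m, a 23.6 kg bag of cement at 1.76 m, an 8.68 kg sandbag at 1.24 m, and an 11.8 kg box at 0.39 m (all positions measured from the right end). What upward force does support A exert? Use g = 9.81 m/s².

R_A ≈ 133 N

Taking torques about support B:
Beam weight: 6.21 × 9.81 = 60.92 N down at 1.995 m → arm 1.035 m, τ = 60.92 × 1.035 = 63.05 N·m counterclockwise.
Bucket of sand: 13.9 × 9.81 = 136.4 N down at 1.51 m → arm 0.55 m, τ = 136.4 × 0.55 = 75.02 N·m counterclockwise.
Bag of cement: 23.6 × 9.81 = 231.5 N down at 1.76 m → arm 0.8 m, τ = 231.5 × 0.8 = 185.2 N·m counterclockwise.
Sandbag: 8.68 × 9.81 = 85.15 N down at 1.24 m → arm 0.28 m, τ = 85.15 × 0.28 = 23.84 N·m counterclockwise.
Box: 11.8 × 9.81 = 115.8 N down at 0.39 m → arm 0.57 m, τ = 115.8 × 0.57 = 66.01 N·m clockwise.
Net load moment about support B = 281.1 N·m counterclockwise.
Reaction R at support A is upward at 3.07 m, arm 2.11 m → moment R × 2.11 clockwise.
Στ = 0 ⇒ R × 2.11 = 281.1 ⇒ R = 133 N.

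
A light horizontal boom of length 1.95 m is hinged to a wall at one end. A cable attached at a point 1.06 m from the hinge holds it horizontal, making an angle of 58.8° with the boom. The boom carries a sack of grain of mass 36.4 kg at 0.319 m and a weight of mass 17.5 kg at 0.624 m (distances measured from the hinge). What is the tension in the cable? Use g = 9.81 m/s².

T ≈ 244 N

Take moments about the hinge.
Sack of grain: 36.4 × 9.81 = 357.1 N down at 0.319 m → arm 0.319 m, τ = 357.1 × 0.319 = 113.9 N·m clockwise.
Weight: 17.5 × 9.81 = 171.7 N down at 0.624 m → arm 0.624 m, τ = 171.7 × 0.624 = 107.1 N·m clockwise.
Total clockwise load moment = 221 N·m.
The cable tension T acts at 1.06 m; only its component perpendicular to the boom, T sinθ, produces torque. sin 58.8° = 0.8554.
Balancing moments: T × 1.06 × 0.8554 = 221, giving T = 221 / 0.9067 = 244 N.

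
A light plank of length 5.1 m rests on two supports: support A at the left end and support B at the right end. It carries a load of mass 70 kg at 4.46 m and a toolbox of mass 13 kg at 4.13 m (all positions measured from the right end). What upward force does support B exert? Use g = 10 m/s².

R_B ≈ 113 N

Choose support A as the axis so its reaction then has zero moment arm.
Load: 70 × 10 = 700 N down at 4.46 m → arm 0.64 m, τ = 700 × 0.64 = 448 N·m clockwise.
Toolbox: 13 × 10 = 130 N down at 4.13 m → arm 0.97 m, τ = 130 × 0.97 = 126.1 N·m clockwise.
Net load moment about support A = 574.1 N·m clockwise.
Reaction R at support B is upward at 0 m, arm 5.1 m → moment R × 5.1 counterclockwise.
Setting net torque to zero: R × 5.1 = 574.1 → R = 113 N.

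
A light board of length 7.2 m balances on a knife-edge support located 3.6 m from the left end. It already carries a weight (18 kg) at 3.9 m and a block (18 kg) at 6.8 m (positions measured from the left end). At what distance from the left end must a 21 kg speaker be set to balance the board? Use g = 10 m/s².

x ≈ 0.6 m from the left end

Sum moments about the knife-edge support (at 3.6 m from the left end) (the support reaction has zero arm there).
Weight: 18 × 10 = 180 N down at 3.9 m → arm 0.3 m, τ = 180 × 0.3 = 54 N·m clockwise.
Block: 18 × 10 = 180 N down at 6.8 m → arm 3.2 m, τ = 180 × 3.2 = 576 N·m clockwise.
Net moment of existing loads = 630 N·m clockwise.
The speaker weighs 21 × 10 = 210 N and must supply an equal counterclockwise moment, so its lever arm about the knife-edge support is 630 / 210 = 3 m.
That puts it at 3.6 − 3 = 0.6 m from the left end.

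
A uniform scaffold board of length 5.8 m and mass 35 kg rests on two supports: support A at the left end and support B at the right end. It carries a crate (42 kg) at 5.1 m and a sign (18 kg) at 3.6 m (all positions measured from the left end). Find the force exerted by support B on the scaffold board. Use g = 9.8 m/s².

Choose support A as the axis so its reaction then has zero moment arm.
Beam weight: 35 × 9.8 = 343 N down at 2.9 m → arm 2.9 m, τ = 343 × 2.9 = 994.7 N·m clockwise.
Crate: 42 × 9.8 = 411.6 N down at 5.1 m → arm 5.1 m, τ = 411.6 × 5.1 = 2099 N·m clockwise.
Sign: 18 × 9.8 = 176.4 N down at 3.6 m → arm 3.6 m, τ = 176.4 × 3.6 = 635 N·m clockwise.
Net load moment about support A = 3729 N·m clockwise.
Reaction R at support B is upward at 5.8 m, arm 5.8 m → moment R × 5.8 counterclockwise.
For rotational equilibrium, R × 5.8 = 3729, so R = 643 N.

R_B ≈ 643 N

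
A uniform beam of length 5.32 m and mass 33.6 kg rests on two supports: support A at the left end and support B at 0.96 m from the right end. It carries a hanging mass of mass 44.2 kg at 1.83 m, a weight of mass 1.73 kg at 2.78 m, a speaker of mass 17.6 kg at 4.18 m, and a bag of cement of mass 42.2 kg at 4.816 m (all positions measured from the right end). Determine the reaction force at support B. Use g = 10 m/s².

R_B ≈ 664 N

Take moments about support A.
Beam weight: 33.6 × 10 = 336 N down at 2.66 m → arm 2.66 m, τ = 336 × 2.66 = 893.8 N·m clockwise.
Hanging mass: 44.2 × 10 = 442 N down at 1.83 m → arm 3.49 m, τ = 442 × 3.49 = 1543 N·m clockwise.
Weight: 1.73 × 10 = 17.3 N down at 2.78 m → arm 2.54 m, τ = 17.3 × 2.54 = 43.94 N·m clockwise.
Speaker: 17.6 × 10 = 176 N down at 4.18 m → arm 1.14 m, τ = 176 × 1.14 = 200.6 N·m clockwise.
Bag of cement: 42.2 × 10 = 422 N down at 4.816 m → arm 0.504 m, τ = 422 × 0.504 = 212.7 N·m clockwise.
Net load moment about support A = 2894 N·m clockwise.
Reaction R at support B is upward at 0.96 m, arm 4.36 m → moment R × 4.36 counterclockwise.
Setting net torque to zero: R × 4.36 = 2894 → R = 664 N.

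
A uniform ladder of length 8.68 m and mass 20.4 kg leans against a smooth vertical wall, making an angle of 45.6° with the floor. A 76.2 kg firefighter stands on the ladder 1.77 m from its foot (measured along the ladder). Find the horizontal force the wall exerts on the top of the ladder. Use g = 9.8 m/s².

N_wall ≈ 247 N

Choose the foot of the ladder as the axis so the floor normal and friction both act there and drop out.
Ladder weight 20.4×9.8 = 199.9 N acts at 4.34 m along the ladder; its horizontal arm is 4.34·cos45.6° = 3.037 m → τ = 607.1 N·m clockwise.
Firefighter: 76.2×9.8 = 746.8 N at 1.77 m → arm 1.238 m → τ = 924.5 N·m clockwise.
Wall normal N acts horizontally at the top; its moment arm is the height L sinθ = 8.68·sin45.6° = 6.202 m, counterclockwise.
Στ = 0 ⇒ N × 6.202 = 1532 ⇒ N = 247 N.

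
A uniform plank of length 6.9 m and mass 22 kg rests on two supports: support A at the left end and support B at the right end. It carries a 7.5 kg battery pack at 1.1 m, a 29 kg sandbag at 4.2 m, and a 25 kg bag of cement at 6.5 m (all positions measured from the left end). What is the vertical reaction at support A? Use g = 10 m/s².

R_A ≈ 301 N

Sum moments about support B (its reaction then has zero moment arm).
Beam weight: 22 × 10 = 220 N down at 3.45 m → arm 3.45 m, τ = 220 × 3.45 = 759 N·m counterclockwise.
Battery pack: 7.5 × 10 = 75 N down at 1.1 m → arm 5.8 m, τ = 75 × 5.8 = 435 N·m counterclockwise.
Sandbag: 29 × 10 = 290 N down at 4.2 m → arm 2.7 m, τ = 290 × 2.7 = 783 N·m counterclockwise.
Bag of cement: 25 × 10 = 250 N down at 6.5 m → arm 0.4 m, τ = 250 × 0.4 = 100 N·m counterclockwise.
Net load moment about support B = 2077 N·m counterclockwise.
Reaction R at support A is upward at 0 m, arm 6.9 m → moment R × 6.9 clockwise.
Setting net torque to zero: R × 6.9 = 2077 → R = 301 N.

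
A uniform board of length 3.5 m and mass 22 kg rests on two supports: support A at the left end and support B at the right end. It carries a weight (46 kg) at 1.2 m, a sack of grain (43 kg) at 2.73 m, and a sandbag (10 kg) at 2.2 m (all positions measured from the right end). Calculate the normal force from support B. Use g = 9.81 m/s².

R_B ≈ 534 N

About support A:
Beam weight: 22 × 9.81 = 215.8 N down at 1.75 m → arm 1.75 m, τ = 215.8 × 1.75 = 377.7 N·m clockwise.
Weight: 46 × 9.81 = 451.3 N down at 1.2 m → arm 2.3 m, τ = 451.3 × 2.3 = 1038 N·m clockwise.
Sack of grain: 43 × 9.81 = 421.8 N down at 2.73 m → arm 0.77 m, τ = 421.8 × 0.77 = 324.8 N·m clockwise.
Sandbag: 10 × 9.81 = 98.1 N down at 2.2 m → arm 1.3 m, τ = 98.1 × 1.3 = 127.5 N·m clockwise.
Net load moment about support A = 1868 N·m clockwise.
Reaction R at support B is upward at 0 m, arm 3.5 m → moment R × 3.5 counterclockwise.
Setting net torque to zero: R × 3.5 = 1868 → R = 534 N.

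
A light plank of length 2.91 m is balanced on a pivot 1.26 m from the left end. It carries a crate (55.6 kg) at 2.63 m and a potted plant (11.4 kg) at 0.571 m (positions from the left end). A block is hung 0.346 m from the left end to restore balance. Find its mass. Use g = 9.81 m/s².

m ≈ 74.7 kg

Choose the pivot (at 1.26 m from the left end) as the axis so the support reaction has zero arm there.
Crate: 55.6 × 9.81 = 545.4 N down at 2.63 m → arm 1.37 m, τ = 545.4 × 1.37 = 747.2 N·m clockwise.
Potted plant: 11.4 × 9.81 = 111.8 N down at 0.571 m → arm 0.689 m, τ = 111.8 × 0.689 = 77.03 N·m counterclockwise.
Net moment of known loads = 670.2 N·m clockwise.
An unknown mass m at 0.346 m has arm 0.914 m; its moment is m·g·0.914 counterclockwise.
Setting net torque to zero: m × 9.81 × 0.914 = 670.2 → m = 670.2 / (9.81 × 0.914) = 74.7 kg.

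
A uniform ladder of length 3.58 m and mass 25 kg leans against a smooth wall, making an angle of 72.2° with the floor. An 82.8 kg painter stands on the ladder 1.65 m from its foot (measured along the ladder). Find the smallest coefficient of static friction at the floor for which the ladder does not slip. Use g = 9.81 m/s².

Taking torques about the foot of the ladder:
Ladder weight 25×9.81 = 245.2 N acts at 1.79 m along the ladder; its horizontal arm is 1.79·cos72.2° = 0.5472 m → τ = 134.2 N·m clockwise.
Painter: 82.8×9.81 = 812.3 N at 1.65 m → arm 0.5044 m → τ = 409.7 N·m clockwise.
Wall normal N acts horizontally at the top; its moment arm is the height L sinθ = 3.58·sin72.2° = 3.409 m, counterclockwise.
Στ = 0 ⇒ N × 3.409 = 543.9 ⇒ N = 159.5 N.
ΣFx = 0 ⇒ f = N_wall = 159.5 N. ΣFy = 0 ⇒ N_floor = 1058 N.
μ_min = f / N_floor = 159.5 / 1058 = 0.151.

μ_min ≈ 0.151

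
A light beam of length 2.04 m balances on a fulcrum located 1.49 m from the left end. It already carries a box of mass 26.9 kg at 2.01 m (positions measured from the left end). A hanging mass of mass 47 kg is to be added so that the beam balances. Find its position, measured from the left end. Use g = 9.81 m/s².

x ≈ 1.19 m from the left end

Sum moments about the fulcrum (at 1.49 m from the left end) (the support reaction has zero arm there).
Box: 26.9 × 9.81 = 263.9 N down at 2.01 m → arm 0.52 m, τ = 263.9 × 0.52 = 137.2 N·m clockwise.
Net moment of existing loads = 137.2 N·m clockwise.
The hanging mass weighs 47 × 9.81 = 461.1 N and must supply an equal counterclockwise moment, so its lever arm about the fulcrum is 137.2 / 461.1 = 0.298 m.
That puts it at 1.49 − 0.298 = 1.19 m from the left end.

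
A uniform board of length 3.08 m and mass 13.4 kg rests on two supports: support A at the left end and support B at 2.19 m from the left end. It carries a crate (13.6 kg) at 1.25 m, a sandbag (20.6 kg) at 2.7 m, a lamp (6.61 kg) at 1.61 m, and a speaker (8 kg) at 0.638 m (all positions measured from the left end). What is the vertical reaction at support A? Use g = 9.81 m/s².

R_A ≈ 122 N

Take moments about support B.
Beam weight: 13.4 × 9.81 = 131.5 N down at 1.54 m → arm 0.65 m, τ = 131.5 × 0.65 = 85.48 N·m counterclockwise.
Crate: 13.6 × 9.81 = 133.4 N down at 1.25 m → arm 0.94 m, τ = 133.4 × 0.94 = 125.4 N·m counterclockwise.
Sandbag: 20.6 × 9.81 = 202.1 N down at 2.7 m → arm 0.51 m, τ = 202.1 × 0.51 = 103.1 N·m clockwise.
Lamp: 6.61 × 9.81 = 64.84 N down at 1.61 m → arm 0.58 m, τ = 64.84 × 0.58 = 37.61 N·m counterclockwise.
Speaker: 8 × 9.81 = 78.48 N down at 0.638 m → arm 1.552 m, τ = 78.48 × 1.552 = 121.8 N·m counterclockwise.
Net load moment about support B = 267.2 N·m counterclockwise.
Reaction R at support A is upward at 0 m, arm 2.19 m → moment R × 2.19 clockwise.
For rotational equilibrium, R × 2.19 = 267.2, so R = 122 N.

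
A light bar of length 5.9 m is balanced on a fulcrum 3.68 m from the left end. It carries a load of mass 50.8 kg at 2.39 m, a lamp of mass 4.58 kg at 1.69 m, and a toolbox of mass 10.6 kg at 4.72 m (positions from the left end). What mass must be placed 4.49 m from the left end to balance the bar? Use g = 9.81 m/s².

About the fulcrum (at 3.68 m from the left end):
Load: 50.8 × 9.81 = 498.3 N down at 2.39 m → arm 1.29 m, τ = 498.3 × 1.29 = 642.8 N·m counterclockwise.
Lamp: 4.58 × 9.81 = 44.93 N down at 1.69 m → arm 1.99 m, τ = 44.93 × 1.99 = 89.41 N·m counterclockwise.
Toolbox: 10.6 × 9.81 = 104 N down at 4.72 m → arm 1.04 m, τ = 104 × 1.04 = 108.2 N·m clockwise.
Net moment of known loads = 624 N·m counterclockwise.
An unknown mass m at 4.49 m has arm 0.81 m; its moment is m·g·0.81 clockwise.
Στ = 0 ⇒ m × 9.81 × 0.81 = 624 ⇒ m = 624 / (9.81 × 0.81) = 78.5 kg.

m ≈ 78.5 kg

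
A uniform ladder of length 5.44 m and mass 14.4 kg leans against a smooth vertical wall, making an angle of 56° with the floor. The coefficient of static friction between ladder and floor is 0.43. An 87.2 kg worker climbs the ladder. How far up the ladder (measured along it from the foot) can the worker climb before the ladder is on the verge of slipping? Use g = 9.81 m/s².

About the foot of the ladder:
Ladder weight 14.4×9.81 = 141.3 N acts at 2.72 m along the ladder; its horizontal arm is 2.72·cos56° = 1.521 m → τ = 214.9 N·m clockwise.
Worker weight 87.2×9.81 = 855.4 N at distance d → arm d·cos56° → τ = 855.4·d·0.5592 clockwise.
Wall normal N at the top has arm L sinθ = 4.51 m counterclockwise, so Στ = 0 gives N·4.51 = 214.9 + 478.3·d.
ΣFy = 0 ⇒ N_floor = 996.7 N, so the maximum friction is μ_s·N_floor = 0.43×996.7 = 428.6 N. ΣFx = 0 ⇒ N_wall = f, so at the slipping point N = 428.6 N.
Substituting: 428.6×4.51 = 214.9 + 478.3·d ⇒ d = (1933 − 214.9) / 478.3 = 3.59 m.

d ≈ 3.59 m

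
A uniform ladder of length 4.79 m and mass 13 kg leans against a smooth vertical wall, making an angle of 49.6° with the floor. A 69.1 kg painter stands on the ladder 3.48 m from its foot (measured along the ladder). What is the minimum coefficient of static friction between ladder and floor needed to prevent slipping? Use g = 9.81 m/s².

Choose the foot of the ladder as the axis so the floor normal and friction both act there and drop out.
Ladder weight 13×9.81 = 127.5 N acts at 2.395 m along the ladder; its horizontal arm is 2.395·cos49.6° = 1.552 m → τ = 197.9 N·m clockwise.
Painter: 69.1×9.81 = 677.9 N at 3.48 m → arm 2.255 m → τ = 1529 N·m clockwise.
Wall normal N acts horizontally at the top; its moment arm is the height L sinθ = 4.79·sin49.6° = 3.648 m, counterclockwise.
Setting net torque to zero: N × 3.648 = 1727 → N = 473.4 N.
ΣFx = 0 ⇒ f = N_wall = 473.4 N. ΣFy = 0 ⇒ N_floor = 805.4 N.
μ_min = f / N_floor = 473.4 / 805.4 = 0.588.

μ_min ≈ 0.588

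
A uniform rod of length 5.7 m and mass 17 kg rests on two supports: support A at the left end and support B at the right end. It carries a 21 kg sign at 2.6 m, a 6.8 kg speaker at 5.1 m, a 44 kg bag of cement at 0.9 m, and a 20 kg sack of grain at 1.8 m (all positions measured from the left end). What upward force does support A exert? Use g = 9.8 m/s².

R_A ≈ 699 N

About support B:
Beam weight: 17 × 9.8 = 166.6 N down at 2.85 m → arm 2.85 m, τ = 166.6 × 2.85 = 474.8 N·m counterclockwise.
Sign: 21 × 9.8 = 205.8 N down at 2.6 m → arm 3.1 m, τ = 205.8 × 3.1 = 638 N·m counterclockwise.
Speaker: 6.8 × 9.8 = 66.64 N down at 5.1 m → arm 0.6 m, τ = 66.64 × 0.6 = 39.98 N·m counterclockwise.
Bag of cement: 44 × 9.8 = 431.2 N down at 0.9 m → arm 4.8 m, τ = 431.2 × 4.8 = 2070 N·m counterclockwise.
Sack of grain: 20 × 9.8 = 196 N down at 1.8 m → arm 3.9 m, τ = 196 × 3.9 = 764.4 N·m counterclockwise.
Net load moment about support B = 3987 N·m counterclockwise.
Reaction R at support A is upward at 0 m, arm 5.7 m → moment R × 5.7 clockwise.
Setting net torque to zero: R × 5.7 = 3987 → R = 699 N.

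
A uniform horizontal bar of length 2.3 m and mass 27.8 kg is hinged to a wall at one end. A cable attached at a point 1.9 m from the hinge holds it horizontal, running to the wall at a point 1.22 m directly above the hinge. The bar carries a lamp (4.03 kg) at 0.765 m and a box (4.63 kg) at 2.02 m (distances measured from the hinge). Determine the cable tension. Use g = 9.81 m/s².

About the hinge:
Beam weight: 27.8 × 9.81 = 272.7 N down at 1.15 m → arm 1.15 m, τ = 272.7 × 1.15 = 313.6 N·m clockwise.
Lamp: 4.03 × 9.81 = 39.53 N down at 0.765 m → arm 0.765 m, τ = 39.53 × 0.765 = 30.24 N·m clockwise.
Box: 4.63 × 9.81 = 45.42 N down at 2.02 m → arm 2.02 m, τ = 45.42 × 2.02 = 91.75 N·m clockwise.
Total clockwise load moment = 435.6 N·m.
The cable tension T acts at 1.9 m; only its component perpendicular to the bar, T sinθ, produces torque. sinθ = h/√(h²+d²) = 1.22/√(1.22²+1.9²) = 0.5403.
Balancing moments: T × 1.9 × 0.5403 = 435.6, giving T = 435.6 / 1.027 = 424 N.

T ≈ 424 N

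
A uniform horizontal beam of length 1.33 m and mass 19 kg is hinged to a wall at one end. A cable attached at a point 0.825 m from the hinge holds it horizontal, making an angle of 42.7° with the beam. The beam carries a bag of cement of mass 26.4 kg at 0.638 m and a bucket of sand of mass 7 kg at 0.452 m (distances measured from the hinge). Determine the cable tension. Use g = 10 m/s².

Choose the hinge as the axis so the unknown hinge reaction has zero arm there.
Beam weight: 19 × 10 = 190 N down at 0.665 m → arm 0.665 m, τ = 190 × 0.665 = 126.4 N·m clockwise.
Bag of cement: 26.4 × 10 = 264 N down at 0.638 m → arm 0.638 m, τ = 264 × 0.638 = 168.4 N·m clockwise.
Bucket of sand: 7 × 10 = 70 N down at 0.452 m → arm 0.452 m, τ = 70 × 0.452 = 31.64 N·m clockwise.
Total clockwise load moment = 326.4 N·m.
The cable tension T acts at 0.825 m; only its component perpendicular to the beam, T sinθ, produces torque. sin 42.7° = 0.6782.
Balancing moments: T × 0.825 × 0.6782 = 326.4, giving T = 326.4 / 0.5595 = 583 N.

T ≈ 583 N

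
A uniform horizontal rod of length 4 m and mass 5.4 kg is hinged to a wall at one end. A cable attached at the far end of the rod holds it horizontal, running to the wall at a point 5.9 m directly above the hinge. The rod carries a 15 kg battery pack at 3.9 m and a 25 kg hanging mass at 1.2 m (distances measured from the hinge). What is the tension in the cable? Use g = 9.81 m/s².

Sum moments about the hinge (the unknown hinge reaction has zero arm there).
Beam weight: 5.4 × 9.81 = 52.97 N down at 2 m → arm 2 m, τ = 52.97 × 2 = 105.9 N·m clockwise.
Battery pack: 15 × 9.81 = 147.2 N down at 3.9 m → arm 3.9 m, τ = 147.2 × 3.9 = 574.1 N·m clockwise.
Hanging mass: 25 × 9.81 = 245.2 N down at 1.2 m → arm 1.2 m, τ = 245.2 × 1.2 = 294.2 N·m clockwise.
Total clockwise load moment = 974.2 N·m.
The cable tension T acts at 4 m; only its component perpendicular to the rod, T sinθ, produces torque. sinθ = h/√(h²+d²) = 5.9/√(5.9²+4²) = 0.8277.
Setting net torque to zero: T × 4 × 0.8277 = 974.2 → T = 974.2 / 3.311 = 294 N.

T ≈ 294 N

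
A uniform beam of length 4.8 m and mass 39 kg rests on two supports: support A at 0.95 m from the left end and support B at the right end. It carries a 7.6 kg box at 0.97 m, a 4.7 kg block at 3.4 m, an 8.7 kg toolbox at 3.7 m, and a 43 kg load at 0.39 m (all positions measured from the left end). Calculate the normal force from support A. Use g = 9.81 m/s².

Sum moments about support B (its reaction then has zero moment arm).
Beam weight: 39 × 9.81 = 382.6 N down at 2.4 m → arm 2.4 m, τ = 382.6 × 2.4 = 918.2 N·m counterclockwise.
Box: 7.6 × 9.81 = 74.56 N down at 0.97 m → arm 3.83 m, τ = 74.56 × 3.83 = 285.6 N·m counterclockwise.
Block: 4.7 × 9.81 = 46.11 N down at 3.4 m → arm 1.4 m, τ = 46.11 × 1.4 = 64.55 N·m counterclockwise.
Toolbox: 8.7 × 9.81 = 85.35 N down at 3.7 m → arm 1.1 m, τ = 85.35 × 1.1 = 93.89 N·m counterclockwise.
Load: 43 × 9.81 = 421.8 N down at 0.39 m → arm 4.41 m, τ = 421.8 × 4.41 = 1860 N·m counterclockwise.
Net load moment about support B = 3222 N·m counterclockwise.
Reaction R at support A is upward at 0.95 m, arm 3.85 m → moment R × 3.85 clockwise.
For rotational equilibrium, R × 3.85 = 3222, so R = 837 N.

R_A ≈ 837 N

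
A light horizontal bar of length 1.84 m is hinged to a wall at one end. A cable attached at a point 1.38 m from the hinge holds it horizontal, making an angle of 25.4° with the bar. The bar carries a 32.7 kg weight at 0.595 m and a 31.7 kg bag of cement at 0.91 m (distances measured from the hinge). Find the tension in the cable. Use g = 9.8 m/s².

T ≈ 800 N

About the hinge:
Weight: 32.7 × 9.8 = 320.5 N down at 0.595 m → arm 0.595 m, τ = 320.5 × 0.595 = 190.7 N·m clockwise.
Bag of cement: 31.7 × 9.8 = 310.7 N down at 0.91 m → arm 0.91 m, τ = 310.7 × 0.91 = 282.7 N·m clockwise.
Total clockwise load moment = 473.4 N·m.
The cable tension T acts at 1.38 m; only its component perpendicular to the bar, T sinθ, produces torque. sin 25.4° = 0.4289.
Balancing moments: T × 1.38 × 0.4289 = 473.4, giving T = 473.4 / 0.5919 = 800 N.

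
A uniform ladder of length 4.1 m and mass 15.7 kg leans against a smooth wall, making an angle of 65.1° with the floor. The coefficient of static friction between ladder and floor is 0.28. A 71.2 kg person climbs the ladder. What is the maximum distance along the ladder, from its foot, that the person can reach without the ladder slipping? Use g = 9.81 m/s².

d ≈ 2.57 m

Sum moments about the foot of the ladder (the floor normal and friction both act there and drop out).
Ladder weight 15.7×9.81 = 154 N acts at 2.05 m along the ladder; its horizontal arm is 2.05·cos65.1° = 0.8631 m → τ = 132.9 N·m clockwise.
Person weight 71.2×9.81 = 698.5 N at distance d → arm d·cos65.1° → τ = 698.5·d·0.421 clockwise.
Wall normal N at the top has arm L sinθ = 3.719 m counterclockwise, so Στ = 0 gives N·3.719 = 132.9 + 294.1·d.
ΣFy = 0 ⇒ N_floor = 852.5 N, so the maximum friction is μ_s·N_floor = 0.28×852.5 = 238.7 N. ΣFx = 0 ⇒ N_wall = f, so at the slipping point N = 238.7 N.
Substituting: 238.7×3.719 = 132.9 + 294.1·d ⇒ d = (887.7 − 132.9) / 294.1 = 2.57 m.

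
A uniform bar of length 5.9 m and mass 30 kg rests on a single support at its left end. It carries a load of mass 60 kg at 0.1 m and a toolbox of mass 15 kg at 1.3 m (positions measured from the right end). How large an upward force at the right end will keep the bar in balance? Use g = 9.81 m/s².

Take moments about the left end.
Beam weight: 30 × 9.81 = 294.3 N down at 2.95 m → arm 2.95 m, τ = 294.3 × 2.95 = 868.2 N·m clockwise.
Load: 60 × 9.81 = 588.6 N down at 0.1 m → arm 5.8 m, τ = 588.6 × 5.8 = 3414 N·m clockwise.
Toolbox: 15 × 9.81 = 147.2 N down at 1.3 m → arm 4.6 m, τ = 147.2 × 4.6 = 677.1 N·m clockwise.
Net moment of the loads = 4959 N·m clockwise.
The upward force F acts at the right end, arm 5.9 m, giving F × 5.9 counterclockwise.
Στ = 0 ⇒ F × 5.9 = 4959 ⇒ F = 4959 / 5.9 = 841 N.

F ≈ 841 N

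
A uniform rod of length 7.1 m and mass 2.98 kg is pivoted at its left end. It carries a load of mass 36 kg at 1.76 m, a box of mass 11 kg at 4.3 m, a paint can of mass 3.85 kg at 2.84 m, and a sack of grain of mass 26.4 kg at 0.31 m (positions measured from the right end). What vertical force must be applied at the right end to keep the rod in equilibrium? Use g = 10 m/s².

Choose the left end as the axis so the unknown pivot reaction has zero arm there.
Beam weight: 2.98 × 10 = 29.8 N down at 3.55 m → arm 3.55 m, τ = 29.8 × 3.55 = 105.8 N·m clockwise.
Load: 36 × 10 = 360 N down at 1.76 m → arm 5.34 m, τ = 360 × 5.34 = 1922 N·m clockwise.
Box: 11 × 10 = 110 N down at 4.3 m → arm 2.8 m, τ = 110 × 2.8 = 308 N·m clockwise.
Paint can: 3.85 × 10 = 38.5 N down at 2.84 m → arm 4.26 m, τ = 38.5 × 4.26 = 164 N·m clockwise.
Sack of grain: 26.4 × 10 = 264 N down at 0.31 m → arm 6.79 m, τ = 264 × 6.79 = 1793 N·m clockwise.
Net moment of the loads = 4293 N·m clockwise.
The upward force F acts at the right end, arm 7.1 m, giving F × 7.1 counterclockwise.
Setting net torque to zero: F × 7.1 = 4293 → F = 4293 / 7.1 = 605 N.

F ≈ 605 N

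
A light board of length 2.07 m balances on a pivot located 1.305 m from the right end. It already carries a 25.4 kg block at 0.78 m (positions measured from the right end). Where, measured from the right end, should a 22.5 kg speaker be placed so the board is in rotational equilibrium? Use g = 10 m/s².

Choose the pivot (at 1.305 m from the right end) as the axis so the support reaction has zero arm there.
Block: 25.4 × 10 = 254 N down at 0.78 m → arm 0.525 m, τ = 254 × 0.525 = 133.3 N·m clockwise.
Net moment of existing loads = 133.3 N·m clockwise.
The speaker weighs 22.5 × 10 = 225 N and must supply an equal counterclockwise moment, so its lever arm about the pivot is 133.3 / 225 = 0.592 m.
That puts it at 1.305 + 0.592 = 1.9 m from the right end.

x ≈ 1.9 m from the right end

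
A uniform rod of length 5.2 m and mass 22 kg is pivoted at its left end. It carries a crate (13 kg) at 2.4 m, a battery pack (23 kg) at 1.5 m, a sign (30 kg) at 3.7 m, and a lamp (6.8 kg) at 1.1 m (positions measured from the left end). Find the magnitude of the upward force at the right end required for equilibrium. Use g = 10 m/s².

Take moments about the left end.
Beam weight: 22 × 10 = 220 N down at 2.6 m → arm 2.6 m, τ = 220 × 2.6 = 572 N·m clockwise.
Crate: 13 × 10 = 130 N down at 2.4 m → arm 2.4 m, τ = 130 × 2.4 = 312 N·m clockwise.
Battery pack: 23 × 10 = 230 N down at 1.5 m → arm 1.5 m, τ = 230 × 1.5 = 345 N·m clockwise.
Sign: 30 × 10 = 300 N down at 3.7 m → arm 3.7 m, τ = 300 × 3.7 = 1110 N·m clockwise.
Lamp: 6.8 × 10 = 68 N down at 1.1 m → arm 1.1 m, τ = 68 × 1.1 = 74.8 N·m clockwise.
Net moment of the loads = 2414 N·m clockwise.
The upward force F acts at the right end, arm 5.2 m, giving F × 5.2 counterclockwise.
Balancing moments: F × 5.2 = 2414, giving F = 2414 / 5.2 = 464 N.

F ≈ 464 N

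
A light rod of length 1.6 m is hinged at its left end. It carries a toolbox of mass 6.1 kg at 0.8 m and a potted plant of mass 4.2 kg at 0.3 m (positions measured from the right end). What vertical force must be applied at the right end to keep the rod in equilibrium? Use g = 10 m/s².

About the left end:
Toolbox: 6.1 × 10 = 61 N down at 0.8 m → arm 0.8 m, τ = 61 × 0.8 = 48.8 N·m clockwise.
Potted plant: 4.2 × 10 = 42 N down at 0.3 m → arm 1.3 m, τ = 42 × 1.3 = 54.6 N·m clockwise.
Net moment of the loads = 103.4 N·m clockwise.
The upward force F acts at the right end, arm 1.6 m, giving F × 1.6 counterclockwise.
Setting net torque to zero: F × 1.6 = 103.4 → F = 103.4 / 1.6 = 64.6 N.

F ≈ 64.6 N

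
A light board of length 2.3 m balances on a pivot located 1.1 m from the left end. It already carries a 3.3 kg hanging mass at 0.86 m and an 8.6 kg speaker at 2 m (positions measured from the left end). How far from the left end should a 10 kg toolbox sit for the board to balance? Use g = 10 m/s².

x ≈ 0.405 m from the left end

About the pivot (at 1.1 m from the left end):
Hanging mass: 3.3 × 10 = 33 N down at 0.86 m → arm 0.24 m, τ = 33 × 0.24 = 7.92 N·m counterclockwise.
Speaker: 8.6 × 10 = 86 N down at 2 m → arm 0.9 m, τ = 86 × 0.9 = 77.4 N·m clockwise.
Net moment of existing loads = 69.48 N·m clockwise.
The toolbox weighs 10 × 10 = 100 N and must supply an equal counterclockwise moment, so its lever arm about the pivot is 69.48 / 100 = 0.695 m.
That puts it at 1.1 − 0.695 = 0.405 m from the left end.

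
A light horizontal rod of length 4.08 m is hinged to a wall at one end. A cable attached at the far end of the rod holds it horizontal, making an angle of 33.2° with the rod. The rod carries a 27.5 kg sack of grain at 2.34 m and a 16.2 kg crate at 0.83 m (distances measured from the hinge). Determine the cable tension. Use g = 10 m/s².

T ≈ 348 N

Taking torques about the hinge:
Sack of grain: 27.5 × 10 = 275 N down at 2.34 m → arm 2.34 m, τ = 275 × 2.34 = 643.5 N·m clockwise.
Crate: 16.2 × 10 = 162 N down at 0.83 m → arm 0.83 m, τ = 162 × 0.83 = 134.5 N·m clockwise.
Total clockwise load moment = 778 N·m.
The cable tension T acts at 4.08 m; only its component perpendicular to the rod, T sinθ, produces torque. sin 33.2° = 0.5476.
For rotational equilibrium, T × 4.08 × 0.5476 = 778, so T = 778 / 2.234 = 348 N.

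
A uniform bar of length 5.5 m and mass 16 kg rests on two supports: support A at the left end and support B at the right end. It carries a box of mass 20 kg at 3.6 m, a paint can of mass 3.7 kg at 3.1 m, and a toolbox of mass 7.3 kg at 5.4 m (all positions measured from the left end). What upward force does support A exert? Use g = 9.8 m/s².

Take moments about support B.
Beam weight: 16 × 9.8 = 156.8 N down at 2.75 m → arm 2.75 m, τ = 156.8 × 2.75 = 431.2 N·m counterclockwise.
Box: 20 × 9.8 = 196 N down at 3.6 m → arm 1.9 m, τ = 196 × 1.9 = 372.4 N·m counterclockwise.
Paint can: 3.7 × 9.8 = 36.26 N down at 3.1 m → arm 2.4 m, τ = 36.26 × 2.4 = 87.02 N·m counterclockwise.
Toolbox: 7.3 × 9.8 = 71.54 N down at 5.4 m → arm 0.1 m, τ = 71.54 × 0.1 = 7.154 N·m counterclockwise.
Net load moment about support B = 897.8 N·m counterclockwise.
Reaction R at support A is upward at 0 m, arm 5.5 m → moment R × 5.5 clockwise.
Στ = 0 ⇒ R × 5.5 = 897.8 ⇒ R = 163 N.

R_A ≈ 163 N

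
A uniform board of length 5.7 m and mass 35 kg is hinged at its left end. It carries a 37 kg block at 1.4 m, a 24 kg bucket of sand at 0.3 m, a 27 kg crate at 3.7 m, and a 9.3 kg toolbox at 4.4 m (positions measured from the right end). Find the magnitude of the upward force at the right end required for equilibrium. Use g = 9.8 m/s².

F ≈ 781 N

Taking torques about the left end:
Beam weight: 35 × 9.8 = 343 N down at 2.85 m → arm 2.85 m, τ = 343 × 2.85 = 977.6 N·m clockwise.
Block: 37 × 9.8 = 362.6 N down at 1.4 m → arm 4.3 m, τ = 362.6 × 4.3 = 1559 N·m clockwise.
Bucket of sand: 24 × 9.8 = 235.2 N down at 0.3 m → arm 5.4 m, τ = 235.2 × 5.4 = 1270 N·m clockwise.
Crate: 27 × 9.8 = 264.6 N down at 3.7 m → arm 2 m, τ = 264.6 × 2 = 529.2 N·m clockwise.
Toolbox: 9.3 × 9.8 = 91.14 N down at 4.4 m → arm 1.3 m, τ = 91.14 × 1.3 = 118.5 N·m clockwise.
Net moment of the loads = 4454 N·m clockwise.
The upward force F acts at the right end, arm 5.7 m, giving F × 5.7 counterclockwise.
Balancing moments: F × 5.7 = 4454, giving F = 4454 / 5.7 = 781 N.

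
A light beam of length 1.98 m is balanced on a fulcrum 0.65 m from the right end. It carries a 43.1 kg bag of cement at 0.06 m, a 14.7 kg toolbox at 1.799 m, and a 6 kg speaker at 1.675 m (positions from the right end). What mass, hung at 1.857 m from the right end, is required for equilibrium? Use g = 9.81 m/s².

m ≈ 1.98 kg

Choose the fulcrum (at 0.65 m from the right end) as the axis so the support reaction has zero arm there.
Bag of cement: 43.1 × 9.81 = 422.8 N down at 0.06 m → arm 0.59 m, τ = 422.8 × 0.59 = 249.5 N·m clockwise.
Toolbox: 14.7 × 9.81 = 144.2 N down at 1.799 m → arm 1.149 m, τ = 144.2 × 1.149 = 165.7 N·m counterclockwise.
Speaker: 6 × 9.81 = 58.86 N down at 1.675 m → arm 1.025 m, τ = 58.86 × 1.025 = 60.33 N·m counterclockwise.
Net moment of known loads = 23.47 N·m clockwise.
An unknown mass m at 1.857 m has arm 1.207 m; its moment is m·g·1.207 counterclockwise.
Στ = 0 ⇒ m × 9.81 × 1.207 = 23.47 ⇒ m = 23.47 / (9.81 × 1.207) = 1.98 kg.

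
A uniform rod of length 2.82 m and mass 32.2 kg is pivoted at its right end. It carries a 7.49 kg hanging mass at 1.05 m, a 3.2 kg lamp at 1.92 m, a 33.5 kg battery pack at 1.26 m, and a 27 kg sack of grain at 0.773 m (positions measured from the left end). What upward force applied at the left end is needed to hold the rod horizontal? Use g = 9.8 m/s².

Choose the right end as the axis so the unknown pivot reaction has zero arm there.
Beam weight: 32.2 × 9.8 = 315.6 N down at 1.41 m → arm 1.41 m, τ = 315.6 × 1.41 = 445 N·m counterclockwise.
Hanging mass: 7.49 × 9.8 = 73.4 N down at 1.05 m → arm 1.77 m, τ = 73.4 × 1.77 = 129.9 N·m counterclockwise.
Lamp: 3.2 × 9.8 = 31.36 N down at 1.92 m → arm 0.9 m, τ = 31.36 × 0.9 = 28.22 N·m counterclockwise.
Battery pack: 33.5 × 9.8 = 328.3 N down at 1.26 m → arm 1.56 m, τ = 328.3 × 1.56 = 512.1 N·m counterclockwise.
Sack of grain: 27 × 9.8 = 264.6 N down at 0.773 m → arm 2.047 m, τ = 264.6 × 2.047 = 541.6 N·m counterclockwise.
Net moment of the loads = 1657 N·m counterclockwise.
The upward force F acts at the left end, arm 2.82 m, giving F × 2.82 clockwise.
For rotational equilibrium, F × 2.82 = 1657, so F = 1657 / 2.82 = 588 N.

F ≈ 588 N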